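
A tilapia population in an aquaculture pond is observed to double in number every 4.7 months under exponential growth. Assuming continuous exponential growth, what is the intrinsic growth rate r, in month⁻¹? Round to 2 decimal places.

0.15 per month

r = ln(2)/t_d = 0.6931/4.7 = 0.14748.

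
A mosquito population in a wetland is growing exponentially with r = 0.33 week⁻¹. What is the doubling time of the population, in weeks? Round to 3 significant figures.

2.10 weeks

Doubling time t_d = ln(2)/r = 0.6931/0.33 = 2.1004.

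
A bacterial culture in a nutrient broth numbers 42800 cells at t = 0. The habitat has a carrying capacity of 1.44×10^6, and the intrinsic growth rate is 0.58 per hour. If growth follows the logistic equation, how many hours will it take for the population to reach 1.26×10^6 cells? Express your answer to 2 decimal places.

A = (K − N₀)/N₀ = (1.44×10^6 − 42800)/42800 = 32.645.
Solve 1.44×10^6/(1 + 32.645·e^(−0.58t)) = 1.26×10^6: 1 + 32.645·e^(−0.58t) = 1.1429, so e^(−0.58t) = 0.0043761.
−0.58·t = ln(0.0043761) = -5.4316, so t = 5.4316/0.58 = 9.3648.

9.36 hours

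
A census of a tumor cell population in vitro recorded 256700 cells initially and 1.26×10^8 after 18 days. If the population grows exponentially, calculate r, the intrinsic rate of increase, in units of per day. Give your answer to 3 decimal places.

0.344 per day

From N(t) = N₀·e^(rt): e^(r·18) = 1.26×10^8/256700 = 490.85.
r·18 = ln(490.85) = 6.1961, so r = 6.1961/18 = 0.34423.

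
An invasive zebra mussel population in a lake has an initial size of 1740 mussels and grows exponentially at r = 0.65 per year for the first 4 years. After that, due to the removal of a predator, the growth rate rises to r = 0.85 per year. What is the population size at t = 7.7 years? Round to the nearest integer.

Phase 1: N(4) = 1740·e^(0.65×4) = 1740·e^2.6 = 23426.9.
Phase 2 runs for 7.7 − 4 = 3.7 years at r = 0.85.
N(7.7) = 23426.9·e^(0.85×3.7) = 23426.9·e^3.145 = 543965.

543965 mussels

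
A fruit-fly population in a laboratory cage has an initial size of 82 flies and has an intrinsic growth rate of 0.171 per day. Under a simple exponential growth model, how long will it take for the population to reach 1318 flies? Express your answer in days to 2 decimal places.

Set N₀·e^(rt) = 1318: e^(0.171·t) = 1318/82 = 16.073.
0.171·t = ln(16.073) = 2.7772, so t = 2.7772/0.171 = 16.241.

16.24 days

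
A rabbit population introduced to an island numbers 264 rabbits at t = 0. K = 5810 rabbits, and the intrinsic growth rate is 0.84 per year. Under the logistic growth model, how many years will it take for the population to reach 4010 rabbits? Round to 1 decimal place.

4.6 years

A = (K − N₀)/N₀ = (5810 − 264)/264 = 21.008.
Solve 5810/(1 + 21.008·e^(−0.84t)) = 4010: 1 + 21.008·e^(−0.84t) = 1.4489, so e^(−0.84t) = 0.0213674.
−0.84·t = ln(0.0213674) = -3.8459, so t = 3.8459/0.84 = 4.5784.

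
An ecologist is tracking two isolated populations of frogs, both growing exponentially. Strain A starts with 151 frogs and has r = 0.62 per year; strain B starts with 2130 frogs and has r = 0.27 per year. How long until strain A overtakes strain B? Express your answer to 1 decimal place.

Set 151·e^(0.62t) = 2130·e^(0.27t).
e^((0.62 − 0.27)t) = 2130/151 → e^(0.35·t) = 14.106.
0.35·t = ln(14.106) = 2.6466, so t = 2.6466/0.35 = 7.5617.

7.6 years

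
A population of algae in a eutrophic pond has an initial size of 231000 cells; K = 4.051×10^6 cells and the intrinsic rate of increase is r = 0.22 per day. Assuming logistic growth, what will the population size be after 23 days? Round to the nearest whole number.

3666278 cells

A = (K − N₀)/N₀ = (4.051×10^6 − 231000)/231000 = 16.537.
N(t) = K/(1 + A·e^(−rt)) = 4.051×10^6/(1 + 16.537×e^(−0.22×23)).
e^(−5.06) = 0.0063456; denominator = 1 + 16.537×0.0063456 = 1.1049.
N = 4.051×10^6/1.1049 = 3.666278×10^6.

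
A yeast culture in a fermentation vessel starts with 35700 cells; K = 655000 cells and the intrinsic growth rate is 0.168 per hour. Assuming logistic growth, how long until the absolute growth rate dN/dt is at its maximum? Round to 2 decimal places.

16.98 hours

Logistic growth is fastest at N = K/2 = 327500.
A = (K − N₀)/N₀ = 17.347. Set K/(1 + A·e^(−rt)) = K/2 → A·e^(−rt) = 1.
e^(−0.168t) = 1/17.347 = 0.0576457, so t = ln(17.347)/0.168 = 2.8534/0.168 = 16.985.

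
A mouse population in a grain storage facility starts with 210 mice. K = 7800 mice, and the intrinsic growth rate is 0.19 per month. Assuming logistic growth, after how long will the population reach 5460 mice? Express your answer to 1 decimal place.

23.3 months

A = (K − N₀)/N₀ = (7800 − 210)/210 = 36.143.
Solve 7800/(1 + 36.143·e^(−0.19t)) = 5460: 1 + 36.143·e^(−0.19t) = 1.4286, so e^(−0.19t) = 0.0118577.
−0.19·t = ln(0.0118577) = -4.4348, so t = 4.4348/0.19 = 23.341.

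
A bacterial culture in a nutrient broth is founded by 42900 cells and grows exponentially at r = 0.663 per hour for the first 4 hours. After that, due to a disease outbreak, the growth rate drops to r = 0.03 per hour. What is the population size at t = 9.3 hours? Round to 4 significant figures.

713300 cells

Phase 1: N(4) = 42900·e^(0.663×4) = 42900·e^2.652 = 608424.
Phase 2 runs for 9.3 − 4 = 5.3 hours at r = 0.03.
N(9.3) = 608424·e^(0.03×5.3) = 608424·e^0.159 = 713278.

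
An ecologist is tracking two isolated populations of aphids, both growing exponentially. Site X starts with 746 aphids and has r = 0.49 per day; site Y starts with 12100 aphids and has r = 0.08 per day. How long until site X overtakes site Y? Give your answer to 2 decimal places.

6.80 days

Set 746·e^(0.49t) = 12100·e^(0.08t).
e^((0.49 − 0.08)t) = 12100/746 → e^(0.41·t) = 16.22.
0.41·t = ln(16.22) = 2.7862, so t = 2.7862/0.41 = 6.7957.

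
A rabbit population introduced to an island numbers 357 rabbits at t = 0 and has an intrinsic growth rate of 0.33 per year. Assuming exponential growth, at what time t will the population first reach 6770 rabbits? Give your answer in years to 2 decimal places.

Set N₀·e^(rt) = 6770: e^(0.33·t) = 6770/357 = 18.964.
0.33·t = ln(18.964) = 2.9425, so t = 2.9425/0.33 = 8.9167.

8.92 years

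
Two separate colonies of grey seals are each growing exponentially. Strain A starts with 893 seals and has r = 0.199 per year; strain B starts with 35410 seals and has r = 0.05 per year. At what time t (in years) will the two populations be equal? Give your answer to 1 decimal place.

24.7 years

Set 893·e^(0.199t) = 35410·e^(0.05t).
e^((0.199 − 0.05)t) = 35410/893 → e^(0.149·t) = 39.653.
0.149·t = ln(39.653) = 3.6802, so t = 3.6802/0.149 = 24.699.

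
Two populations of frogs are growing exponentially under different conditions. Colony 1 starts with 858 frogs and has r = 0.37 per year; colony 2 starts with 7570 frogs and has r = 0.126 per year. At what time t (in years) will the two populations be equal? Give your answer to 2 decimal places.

Set 858·e^(0.37t) = 7570·e^(0.126t).
e^((0.37 − 0.126)t) = 7570/858 → e^(0.244·t) = 8.8228.
0.244·t = ln(8.8228) = 2.1773, so t = 2.1773/0.244 = 8.9235.

8.92 years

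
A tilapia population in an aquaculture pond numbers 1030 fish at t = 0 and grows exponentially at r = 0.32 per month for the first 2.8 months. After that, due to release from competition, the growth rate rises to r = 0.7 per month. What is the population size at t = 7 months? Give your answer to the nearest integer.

47730 fish

Phase 1: N(2.8) = 1030·e^(0.32×2.8) = 1030·e^0.896 = 2523.28.
Phase 2 runs for 7 − 2.8 = 4.2 months at r = 0.7.
N(7) = 2523.28·e^(0.7×4.2) = 2523.28·e^2.94 = 47729.9.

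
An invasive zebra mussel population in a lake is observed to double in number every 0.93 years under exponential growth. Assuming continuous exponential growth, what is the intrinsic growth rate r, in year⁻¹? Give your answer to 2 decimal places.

0.75 per year

r = ln(2)/t_d = 0.6931/0.93 = 0.74532.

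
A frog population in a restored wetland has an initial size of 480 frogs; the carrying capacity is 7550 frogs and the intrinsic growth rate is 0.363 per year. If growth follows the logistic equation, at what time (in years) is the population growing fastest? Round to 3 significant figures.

7.41 years

Logistic growth is fastest at N = K/2 = 3775.
A = (K − N₀)/N₀ = 14.729. Set K/(1 + A·e^(−rt)) = K/2 → A·e^(−rt) = 1.
e^(−0.363t) = 1/14.729 = 0.0678925, so t = ln(14.729)/0.363 = 2.6898/0.363 = 7.41.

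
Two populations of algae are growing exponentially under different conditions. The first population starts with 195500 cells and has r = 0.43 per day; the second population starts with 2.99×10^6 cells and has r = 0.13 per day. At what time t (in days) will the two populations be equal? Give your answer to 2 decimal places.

9.09 days

Set 195500·e^(0.43t) = 2.99×10^6·e^(0.13t).
e^((0.43 − 0.13)t) = 2.99×10^6/195500 → e^(0.3·t) = 15.294.
0.3·t = ln(15.294) = 2.7275, so t = 2.7275/0.3 = 9.0916.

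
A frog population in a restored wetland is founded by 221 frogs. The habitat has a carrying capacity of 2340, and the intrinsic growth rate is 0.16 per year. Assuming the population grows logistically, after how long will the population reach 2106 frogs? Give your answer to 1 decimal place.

A = (K − N₀)/N₀ = (2340 − 221)/221 = 9.5882.
Solve 2340/(1 + 9.5882·e^(−0.16t)) = 2106: 1 + 9.5882·e^(−0.16t) = 1.1111, so e^(−0.16t) = 0.0115883.
−0.16·t = ln(0.0115883) = -4.4578, so t = 4.4578/0.16 = 27.861.

27.9 years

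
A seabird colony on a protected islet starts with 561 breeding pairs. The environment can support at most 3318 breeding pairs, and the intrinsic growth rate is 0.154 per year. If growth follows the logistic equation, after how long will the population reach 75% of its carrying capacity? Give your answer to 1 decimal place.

17.5 years

A = (K − N₀)/N₀ = (3318 − 561)/561 = 4.9144.
Solve 3318/(1 + 4.9144·e^(−0.154t)) = 2488.5: 1 + 4.9144·e^(−0.154t) = 1.3333, so e^(−0.154t) = 0.0678273.
−0.154·t = ln(0.0678273) = -2.6908, so t = 2.6908/0.154 = 17.473.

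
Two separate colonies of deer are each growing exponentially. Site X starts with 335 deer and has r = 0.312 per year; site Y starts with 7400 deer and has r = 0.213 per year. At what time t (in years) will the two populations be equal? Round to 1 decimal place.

31.3 years

Set 335·e^(0.312t) = 7400·e^(0.213t).
e^((0.312 − 0.213)t) = 7400/335 → e^(0.099·t) = 22.09.
0.099·t = ln(22.09) = 3.0951, so t = 3.0951/0.099 = 31.264.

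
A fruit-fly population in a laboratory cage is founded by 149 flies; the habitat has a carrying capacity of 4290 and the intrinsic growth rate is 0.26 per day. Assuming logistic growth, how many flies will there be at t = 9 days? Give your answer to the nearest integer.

A = (K − N₀)/N₀ = (4290 − 149)/149 = 27.792.
N(t) = K/(1 + A·e^(−rt)) = 4290/(1 + 27.792×e^(−0.26×9)).
e^(−2.34) = 0.096328; denominator = 1 + 27.792×0.096328 = 3.6771.
N = 4290/3.6771 = 1166.67.

1167 flies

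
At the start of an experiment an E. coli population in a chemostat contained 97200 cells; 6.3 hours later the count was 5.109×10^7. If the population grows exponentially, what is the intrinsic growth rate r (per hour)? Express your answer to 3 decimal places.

From N(t) = N₀·e^(rt): e^(r·6.3) = 5.109×10^7/97200 = 525.62.
r·6.3 = ln(525.62) = 6.2646, so r = 6.2646/6.3 = 0.99438.

0.994 per hour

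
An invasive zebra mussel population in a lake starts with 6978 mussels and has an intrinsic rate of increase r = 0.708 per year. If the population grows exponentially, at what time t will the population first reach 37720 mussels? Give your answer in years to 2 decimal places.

Set N₀·e^(rt) = 37720: e^(0.708·t) = 37720/6978 = 5.4056.
0.708·t = ln(5.4056) = 1.6874, so t = 1.6874/0.708 = 2.3834.

2.38 years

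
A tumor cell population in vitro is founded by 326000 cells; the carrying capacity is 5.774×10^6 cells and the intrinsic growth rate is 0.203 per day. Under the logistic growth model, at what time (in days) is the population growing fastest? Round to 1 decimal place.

Logistic growth is fastest at N = K/2 = 2.887×10^6.
A = (K − N₀)/N₀ = 16.712. Set K/(1 + A·e^(−rt)) = K/2 → A·e^(−rt) = 1.
e^(−0.203t) = 1/16.712 = 0.0598385, so t = ln(16.712)/0.203 = 2.8161/0.203 = 13.872.

13.9 days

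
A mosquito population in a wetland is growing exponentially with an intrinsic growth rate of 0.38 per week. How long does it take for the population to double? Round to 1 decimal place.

Doubling time t_d = ln(2)/r = 0.6931/0.38 = 1.8241.

1.8 weeks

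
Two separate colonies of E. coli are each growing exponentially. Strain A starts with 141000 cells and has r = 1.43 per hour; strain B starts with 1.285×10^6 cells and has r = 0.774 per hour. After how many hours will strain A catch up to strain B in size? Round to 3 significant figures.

3.37 hours

Set 141000·e^(1.43t) = 1.285×10^6·e^(0.774t).
e^((1.43 − 0.774)t) = 1.285×10^6/141000 → e^(0.656·t) = 9.1135.
0.656·t = ln(9.1135) = 2.2098, so t = 2.2098/0.656 = 3.3685.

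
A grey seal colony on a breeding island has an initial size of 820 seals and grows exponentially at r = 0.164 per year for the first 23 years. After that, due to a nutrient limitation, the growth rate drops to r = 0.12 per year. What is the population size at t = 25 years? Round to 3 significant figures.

45300 seals

Phase 1: N(23) = 820·e^(0.164×23) = 820·e^3.772 = 35642.9.
Phase 2 runs for 25 − 23 = 2 years at r = 0.12.
N(25) = 35642.9·e^(0.12×2) = 35642.9·e^0.24 = 45311.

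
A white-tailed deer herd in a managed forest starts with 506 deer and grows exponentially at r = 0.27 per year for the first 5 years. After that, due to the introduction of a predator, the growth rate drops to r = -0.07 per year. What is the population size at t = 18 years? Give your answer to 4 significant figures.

785.7 deer

Phase 1: N(5) = 506·e^(0.27×5) = 506·e^1.35 = 1951.86.
Phase 2 runs for 18 − 5 = 13 years at r = -0.07.
N(18) = 1951.86·e^(-0.07×13) = 1951.86·e^-0.91 = 785.67.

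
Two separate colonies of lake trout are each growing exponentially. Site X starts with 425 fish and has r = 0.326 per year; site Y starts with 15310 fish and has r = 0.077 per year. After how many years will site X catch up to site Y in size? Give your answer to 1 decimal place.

14.4 years

Set 425·e^(0.326t) = 15310·e^(0.077t).
e^((0.326 − 0.077)t) = 15310/425 → e^(0.249·t) = 36.024.
0.249·t = ln(36.024) = 3.5842, so t = 3.5842/0.249 = 14.394.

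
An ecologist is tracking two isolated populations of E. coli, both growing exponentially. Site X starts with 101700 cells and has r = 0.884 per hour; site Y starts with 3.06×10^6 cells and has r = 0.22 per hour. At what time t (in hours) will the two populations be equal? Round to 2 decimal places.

5.13 hours

Set 101700·e^(0.884t) = 3.06×10^6·e^(0.22t).
e^((0.884 − 0.22)t) = 3.06×10^6/101700 → e^(0.664·t) = 30.088.
0.664·t = ln(30.088) = 3.4041, so t = 3.4041/0.664 = 5.1267.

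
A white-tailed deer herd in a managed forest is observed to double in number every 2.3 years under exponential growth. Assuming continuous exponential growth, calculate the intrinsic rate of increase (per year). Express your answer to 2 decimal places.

0.30 per year

r = ln(2)/t_d = 0.6931/2.3 = 0.30137.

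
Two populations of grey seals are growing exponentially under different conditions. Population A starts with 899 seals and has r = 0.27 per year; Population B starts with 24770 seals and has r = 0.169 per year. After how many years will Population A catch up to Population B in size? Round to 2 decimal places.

32.83 years

Set 899·e^(0.27t) = 24770·e^(0.169t).
e^((0.27 − 0.169)t) = 24770/899 → e^(0.101·t) = 27.553.
0.101·t = ln(27.553) = 3.3161, so t = 3.3161/0.101 = 32.833.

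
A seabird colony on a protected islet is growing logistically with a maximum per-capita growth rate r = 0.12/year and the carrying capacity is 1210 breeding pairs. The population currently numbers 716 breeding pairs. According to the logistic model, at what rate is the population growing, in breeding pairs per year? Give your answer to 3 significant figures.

35.1 breeding pairs per year

dN/dt = rN(1 − N/K) = 0.12 × 716 × (1 − 716/1210).
1 − 716/1210 = 0.40826; dN/dt = 0.12 × 716 × 0.40826 = 35.078.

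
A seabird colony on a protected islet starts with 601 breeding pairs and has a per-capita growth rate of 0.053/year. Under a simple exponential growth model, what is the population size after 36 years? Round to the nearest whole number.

4050 breeding pairs

N(t) = N₀·e^(rt) = 601 × e^(0.053×36) = 601 × e^1.908.
e^1.908 ≈ 6.7396, so N ≈ 601 × 6.7396 = 4050.5.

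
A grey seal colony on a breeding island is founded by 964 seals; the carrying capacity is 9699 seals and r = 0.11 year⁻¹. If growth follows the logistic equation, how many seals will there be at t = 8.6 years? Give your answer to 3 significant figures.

A = (K − N₀)/N₀ = (9699 − 964)/964 = 9.0612.
N(t) = K/(1 + A·e^(−rt)) = 9699/(1 + 9.0612×e^(−0.11×8.6)).
e^(−0.946) = 0.38829; denominator = 1 + 9.0612×0.38829 = 4.5184.
N = 9699/4.5184 = 2146.56.

2150 seals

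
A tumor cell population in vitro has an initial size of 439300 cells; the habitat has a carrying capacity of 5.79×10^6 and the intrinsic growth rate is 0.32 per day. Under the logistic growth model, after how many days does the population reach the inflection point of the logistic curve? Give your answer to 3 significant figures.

Logistic growth is fastest at N = K/2 = 2.895×10^6.
A = (K − N₀)/N₀ = 12.18. Set K/(1 + A·e^(−rt)) = K/2 → A·e^(−rt) = 1.
e^(−0.32t) = 1/12.18 = 0.0821014, so t = ln(12.18)/0.32 = 2.4998/0.32 = 7.8119.

7.81 days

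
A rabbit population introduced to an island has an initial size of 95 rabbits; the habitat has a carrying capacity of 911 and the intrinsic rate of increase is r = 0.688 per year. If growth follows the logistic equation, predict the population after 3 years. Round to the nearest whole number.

436 rabbits

A = (K − N₀)/N₀ = (911 − 95)/95 = 8.5895.
N(t) = K/(1 + A·e^(−rt)) = 911/(1 + 8.5895×e^(−0.688×3)).
e^(−2.064) = 0.12695; denominator = 1 + 8.5895×0.12695 = 2.0904.
N = 911/2.0904 = 435.803.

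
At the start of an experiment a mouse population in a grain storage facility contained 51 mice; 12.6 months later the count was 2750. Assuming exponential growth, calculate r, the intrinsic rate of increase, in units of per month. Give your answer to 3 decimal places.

From N(t) = N₀·e^(rt): e^(r·12.6) = 2750/51 = 53.922.
r·12.6 = ln(53.922) = 3.9875, so r = 3.9875/12.6 = 0.31647.

0.316 per month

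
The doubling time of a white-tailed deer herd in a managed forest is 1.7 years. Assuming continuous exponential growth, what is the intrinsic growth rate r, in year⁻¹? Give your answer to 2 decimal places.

0.41 per year

r = ln(2)/t_d = 0.6931/1.7 = 0.40773.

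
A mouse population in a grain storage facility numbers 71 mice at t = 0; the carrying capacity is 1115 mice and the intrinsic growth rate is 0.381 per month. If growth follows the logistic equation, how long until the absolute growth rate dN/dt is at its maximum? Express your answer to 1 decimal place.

7.1 months

Logistic growth is fastest at N = K/2 = 557.5.
A = (K − N₀)/N₀ = 14.704. Set K/(1 + A·e^(−rt)) = K/2 → A·e^(−rt) = 1.
e^(−0.381t) = 1/14.704 = 0.0680077, so t = ln(14.704)/0.381 = 2.6881/0.381 = 7.0555.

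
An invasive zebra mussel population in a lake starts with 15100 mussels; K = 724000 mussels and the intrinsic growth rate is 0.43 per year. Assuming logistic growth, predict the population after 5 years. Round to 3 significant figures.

A = (K − N₀)/N₀ = (724000 − 15100)/15100 = 46.947.
N(t) = K/(1 + A·e^(−rt)) = 724000/(1 + 46.947×e^(−0.43×5)).
e^(−2.15) = 0.11648; denominator = 1 + 46.947×0.11648 = 6.4686.
N = 724000/6.4686 = 111926.

112000 mussels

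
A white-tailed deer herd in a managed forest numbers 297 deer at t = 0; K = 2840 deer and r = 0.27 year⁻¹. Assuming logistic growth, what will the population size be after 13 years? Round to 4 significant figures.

2261 deer

A = (K − N₀)/N₀ = (2840 − 297)/297 = 8.5623.
N(t) = K/(1 + A·e^(−rt)) = 2840/(1 + 8.5623×e^(−0.27×13)).
e^(−3.51) = 0.029897; denominator = 1 + 8.5623×0.029897 = 1.256.
N = 2840/1.256 = 2261.17.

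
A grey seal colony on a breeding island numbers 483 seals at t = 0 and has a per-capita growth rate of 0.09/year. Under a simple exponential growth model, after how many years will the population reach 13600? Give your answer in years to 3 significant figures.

Set N₀·e^(rt) = 13600: e^(0.09·t) = 13600/483 = 28.157.
0.09·t = ln(28.157) = 3.3378, so t = 3.3378/0.09 = 37.087.

37.1 years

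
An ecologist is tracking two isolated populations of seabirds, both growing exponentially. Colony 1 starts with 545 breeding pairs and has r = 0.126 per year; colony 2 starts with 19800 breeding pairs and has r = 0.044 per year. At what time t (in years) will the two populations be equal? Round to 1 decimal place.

Set 545·e^(0.126t) = 19800·e^(0.044t).
e^((0.126 − 0.044)t) = 19800/545 → e^(0.082·t) = 36.33.
0.082·t = ln(36.33) = 3.5927, so t = 3.5927/0.082 = 43.813.

43.8 years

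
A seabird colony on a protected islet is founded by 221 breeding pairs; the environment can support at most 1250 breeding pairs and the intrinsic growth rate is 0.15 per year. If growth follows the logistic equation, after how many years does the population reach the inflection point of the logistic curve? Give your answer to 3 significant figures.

10.3 years

Logistic growth is fastest at N = K/2 = 625.
A = (K − N₀)/N₀ = 4.6561. Set K/(1 + A·e^(−rt)) = K/2 → A·e^(−rt) = 1.
e^(−0.15t) = 1/4.6561 = 0.214772, so t = ln(4.6561)/0.15 = 1.5382/0.15 = 10.255.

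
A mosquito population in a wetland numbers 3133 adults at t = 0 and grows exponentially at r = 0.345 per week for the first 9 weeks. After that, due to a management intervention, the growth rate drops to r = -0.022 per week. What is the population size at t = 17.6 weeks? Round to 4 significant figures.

57850 adults

Phase 1: N(9) = 3133·e^(0.345×9) = 3133·e^3.105 = 69894.8.
Phase 2 runs for 17.6 − 9 = 8.6 weeks at r = -0.022.
N(17.6) = 69894.8·e^(-0.022×8.6) = 69894.8·e^-0.1892 = 57846.4.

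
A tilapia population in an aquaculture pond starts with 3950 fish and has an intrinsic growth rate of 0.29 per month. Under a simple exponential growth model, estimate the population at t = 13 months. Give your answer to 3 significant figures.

N(t) = N₀·e^(rt) = 3950 × e^(0.29×13) = 3950 × e^3.77.
e^3.77 ≈ 43.38, so N ≈ 3950 × 43.38 = 171351.

171000 fish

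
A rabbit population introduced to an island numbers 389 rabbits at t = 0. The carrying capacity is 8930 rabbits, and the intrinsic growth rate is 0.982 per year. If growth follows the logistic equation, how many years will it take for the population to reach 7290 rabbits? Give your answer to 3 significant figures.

A = (K − N₀)/N₀ = (8930 − 389)/389 = 21.956.
Solve 8930/(1 + 21.956·e^(−0.982t)) = 7290: 1 + 21.956·e^(−0.982t) = 1.225, so e^(−0.982t) = 0.0102461.
−0.982·t = ln(0.0102461) = -4.5809, so t = 4.5809/0.982 = 4.6648.

4.66 years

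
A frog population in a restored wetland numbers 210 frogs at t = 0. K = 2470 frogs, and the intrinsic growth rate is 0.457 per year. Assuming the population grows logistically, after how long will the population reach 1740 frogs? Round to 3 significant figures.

7.10 years

A = (K − N₀)/N₀ = (2470 − 210)/210 = 10.762.
Solve 2470/(1 + 10.762·e^(−0.457t)) = 1740: 1 + 10.762·e^(−0.457t) = 1.4195, so e^(−0.457t) = 0.0389838.
−0.457·t = ln(0.0389838) = -3.2446, so t = 3.2446/0.457 = 7.0998.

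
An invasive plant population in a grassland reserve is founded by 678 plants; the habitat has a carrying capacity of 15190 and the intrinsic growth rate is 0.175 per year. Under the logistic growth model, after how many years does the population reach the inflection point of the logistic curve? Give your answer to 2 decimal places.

17.51 years

Logistic growth is fastest at N = K/2 = 7595.
A = (K − N₀)/N₀ = 21.404. Set K/(1 + A·e^(−rt)) = K/2 → A·e^(−rt) = 1.
e^(−0.175t) = 1/21.404 = 0.04672, so t = ln(21.404)/0.175 = 3.0636/0.175 = 17.506.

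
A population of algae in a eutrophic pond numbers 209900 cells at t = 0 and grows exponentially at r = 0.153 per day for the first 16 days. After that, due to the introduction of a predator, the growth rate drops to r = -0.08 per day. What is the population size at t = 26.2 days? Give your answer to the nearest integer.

1073448 cells

Phase 1: N(16) = 209900·e^(0.153×16) = 209900·e^2.448 = 2.427534×10^6.
Phase 2 runs for 26.2 − 16 = 10.2 days at r = -0.08.
N(26.2) = 2.427534×10^6·e^(-0.08×10.2) = 2.427534×10^6·e^-0.816 = 1.073448×10^6.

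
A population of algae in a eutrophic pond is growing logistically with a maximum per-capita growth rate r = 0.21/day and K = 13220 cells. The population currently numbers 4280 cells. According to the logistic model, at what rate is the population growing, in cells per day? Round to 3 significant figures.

608 cells per day

dN/dt = rN(1 − N/K) = 0.21 × 4280 × (1 − 4280/13220).
1 − 4280/13220 = 0.67625; dN/dt = 0.21 × 4280 × 0.67625 = 607.81.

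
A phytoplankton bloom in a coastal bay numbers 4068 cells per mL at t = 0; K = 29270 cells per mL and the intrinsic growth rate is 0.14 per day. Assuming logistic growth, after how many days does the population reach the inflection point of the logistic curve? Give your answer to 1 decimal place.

13.0 days

Logistic growth is fastest at N = K/2 = 14635.
A = (K − N₀)/N₀ = 6.1952. Set K/(1 + A·e^(−rt)) = K/2 → A·e^(−rt) = 1.
e^(−0.14t) = 1/6.1952 = 0.161416, so t = ln(6.1952)/0.14 = 1.8238/0.14 = 13.027.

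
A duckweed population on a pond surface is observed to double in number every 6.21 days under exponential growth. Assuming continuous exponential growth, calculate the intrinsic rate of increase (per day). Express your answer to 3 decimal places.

r = ln(2)/t_d = 0.6931/6.21 = 0.11162.

0.112 per day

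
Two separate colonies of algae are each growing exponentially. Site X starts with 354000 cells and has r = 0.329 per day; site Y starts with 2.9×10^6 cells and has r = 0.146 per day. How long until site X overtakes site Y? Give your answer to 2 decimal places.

Set 354000·e^(0.329t) = 2.9×10^6·e^(0.146t).
e^((0.329 − 0.146)t) = 2.9×10^6/354000 → e^(0.183·t) = 8.1921.
0.183·t = ln(8.1921) = 2.1032, so t = 2.1032/0.183 = 11.493.

11.49 days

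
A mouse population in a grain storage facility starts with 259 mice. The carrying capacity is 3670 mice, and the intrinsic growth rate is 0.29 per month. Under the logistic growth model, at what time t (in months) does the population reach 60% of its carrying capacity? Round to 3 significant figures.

10.3 months

A = (K − N₀)/N₀ = (3670 − 259)/259 = 13.17.
Solve 3670/(1 + 13.17·e^(−0.29t)) = 2202: 1 + 13.17·e^(−0.29t) = 1.6667, so e^(−0.29t) = 0.0506205.
−0.29·t = ln(0.0506205) = -2.9834, so t = 2.9834/0.29 = 10.288.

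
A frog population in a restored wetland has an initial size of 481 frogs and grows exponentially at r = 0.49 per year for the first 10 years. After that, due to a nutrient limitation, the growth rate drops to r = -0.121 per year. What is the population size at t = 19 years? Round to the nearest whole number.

21739 frogs

Phase 1: N(10) = 481·e^(0.49×10) = 481·e^4.9 = 64593.4.
Phase 2 runs for 19 − 10 = 9 years at r = -0.121.
N(19) = 64593.4·e^(-0.121×9) = 64593.4·e^-1.089 = 21739.1.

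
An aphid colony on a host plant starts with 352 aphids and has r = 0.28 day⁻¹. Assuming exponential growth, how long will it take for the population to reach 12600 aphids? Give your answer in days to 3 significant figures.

Set N₀·e^(rt) = 12600: e^(0.28·t) = 12600/352 = 35.795.
0.28·t = ln(35.795) = 3.5778, so t = 3.5778/0.28 = 12.778.

12.8 days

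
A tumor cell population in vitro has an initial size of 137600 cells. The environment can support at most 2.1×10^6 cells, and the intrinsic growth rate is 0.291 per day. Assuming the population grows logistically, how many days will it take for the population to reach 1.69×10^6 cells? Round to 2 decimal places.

A = (K − N₀)/N₀ = (2.1×10^6 − 137600)/137600 = 14.262.
Solve 2.1×10^6/(1 + 14.262·e^(−0.291t)) = 1.69×10^6: 1 + 14.262·e^(−0.291t) = 1.2426, so e^(−0.291t) = 0.0170109.
−0.291·t = ln(0.0170109) = -4.0739, so t = 4.0739/0.291 = 14.

14.00 days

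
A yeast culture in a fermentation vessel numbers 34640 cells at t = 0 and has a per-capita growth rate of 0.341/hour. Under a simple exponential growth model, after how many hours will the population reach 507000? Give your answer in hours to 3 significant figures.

7.87 hours

Set N₀·e^(rt) = 507000: e^(0.341·t) = 507000/34640 = 14.636.
0.341·t = ln(14.636) = 2.6835, so t = 2.6835/0.341 = 7.8695.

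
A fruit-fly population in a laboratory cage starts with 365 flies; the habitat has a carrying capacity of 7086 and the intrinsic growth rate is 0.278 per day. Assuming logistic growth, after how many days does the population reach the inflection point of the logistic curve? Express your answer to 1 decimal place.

Logistic growth is fastest at N = K/2 = 3543.
A = (K − N₀)/N₀ = 18.414. Set K/(1 + A·e^(−rt)) = K/2 → A·e^(−rt) = 1.
e^(−0.278t) = 1/18.414 = 0.0543074, so t = ln(18.414)/0.278 = 2.9131/0.278 = 10.479.

10.5 days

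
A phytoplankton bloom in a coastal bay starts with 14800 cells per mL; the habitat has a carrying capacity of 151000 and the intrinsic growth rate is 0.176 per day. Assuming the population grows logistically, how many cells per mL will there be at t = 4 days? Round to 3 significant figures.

A = (K − N₀)/N₀ = (151000 − 14800)/14800 = 9.2027.
N(t) = K/(1 + A·e^(−rt)) = 151000/(1 + 9.2027×e^(−0.176×4)).
e^(−0.704) = 0.4946; denominator = 1 + 9.2027×0.4946 = 5.5517.
N = 151000/5.5517 = 27199.

27200 cells per mL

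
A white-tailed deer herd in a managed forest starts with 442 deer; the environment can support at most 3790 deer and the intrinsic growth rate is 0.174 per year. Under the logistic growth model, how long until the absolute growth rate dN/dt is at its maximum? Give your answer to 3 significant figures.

Logistic growth is fastest at N = K/2 = 1895.
A = (K − N₀)/N₀ = 7.5747. Set K/(1 + A·e^(−rt)) = K/2 → A·e^(−rt) = 1.
e^(−0.174t) = 1/7.5747 = 0.132019, so t = ln(7.5747)/0.174 = 2.0248/0.174 = 11.637.

11.6 years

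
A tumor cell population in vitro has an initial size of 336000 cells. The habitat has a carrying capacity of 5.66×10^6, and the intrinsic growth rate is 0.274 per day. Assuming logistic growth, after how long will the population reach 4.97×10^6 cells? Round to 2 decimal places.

17.29 days

A = (K − N₀)/N₀ = (5.66×10^6 − 336000)/336000 = 15.845.
Solve 5.66×10^6/(1 + 15.845·e^(−0.274t)) = 4.97×10^6: 1 + 15.845·e^(−0.274t) = 1.1388, so e^(−0.274t) = 0.00876181.
−0.274·t = ln(0.00876181) = -4.7374, so t = 4.7374/0.274 = 17.29.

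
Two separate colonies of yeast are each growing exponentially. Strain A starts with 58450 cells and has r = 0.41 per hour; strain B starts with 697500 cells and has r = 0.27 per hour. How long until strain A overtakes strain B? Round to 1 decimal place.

17.7 hours

Set 58450·e^(0.41t) = 697500·e^(0.27t).
e^((0.41 − 0.27)t) = 697500/58450 → e^(0.14·t) = 11.933.
0.14·t = ln(11.933) = 2.4793, so t = 2.4793/0.14 = 17.71.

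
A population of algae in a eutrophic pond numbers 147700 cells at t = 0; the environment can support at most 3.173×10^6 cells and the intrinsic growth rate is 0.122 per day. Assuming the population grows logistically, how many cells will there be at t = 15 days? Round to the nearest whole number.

A = (K − N₀)/N₀ = (3.173×10^6 − 147700)/147700 = 20.483.
N(t) = K/(1 + A·e^(−rt)) = 3.173×10^6/(1 + 20.483×e^(−0.122×15)).
e^(−1.83) = 0.16041; denominator = 1 + 20.483×0.16041 = 4.2857.
N = 3.173×10^6/4.2857 = 740368.

740368 cells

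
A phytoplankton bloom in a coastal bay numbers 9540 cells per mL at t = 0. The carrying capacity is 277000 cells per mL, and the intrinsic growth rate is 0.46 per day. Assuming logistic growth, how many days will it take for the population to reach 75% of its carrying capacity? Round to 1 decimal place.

A = (K − N₀)/N₀ = (277000 − 9540)/9540 = 28.036.
Solve 277000/(1 + 28.036·e^(−0.46t)) = 207750: 1 + 28.036·e^(−0.46t) = 1.3333, so e^(−0.46t) = 0.0118896.
−0.46·t = ln(0.0118896) = -4.4321, so t = 4.4321/0.46 = 9.635.

9.6 days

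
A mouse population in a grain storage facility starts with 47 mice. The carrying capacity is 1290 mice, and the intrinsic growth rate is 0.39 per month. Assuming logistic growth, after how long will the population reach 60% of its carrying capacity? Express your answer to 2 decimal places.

A = (K − N₀)/N₀ = (1290 − 47)/47 = 26.447.
Solve 1290/(1 + 26.447·e^(−0.39t)) = 774: 1 + 26.447·e^(−0.39t) = 1.6667, so e^(−0.39t) = 0.0252078.
−0.39·t = ln(0.0252078) = -3.6806, so t = 3.6806/0.39 = 9.4374.

9.44 months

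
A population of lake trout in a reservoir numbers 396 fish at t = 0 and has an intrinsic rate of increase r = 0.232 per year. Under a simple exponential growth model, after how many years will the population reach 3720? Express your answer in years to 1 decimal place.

Set N₀·e^(rt) = 3720: e^(0.232·t) = 3720/396 = 9.3939.
0.232·t = ln(9.3939) = 2.2401, so t = 2.2401/0.232 = 9.6555.

9.7 years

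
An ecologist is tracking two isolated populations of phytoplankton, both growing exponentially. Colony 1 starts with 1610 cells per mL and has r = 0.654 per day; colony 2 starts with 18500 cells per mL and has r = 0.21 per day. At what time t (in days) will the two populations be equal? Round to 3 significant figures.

Set 1610·e^(0.654t) = 18500·e^(0.21t).
e^((0.654 − 0.21)t) = 18500/1610 → e^(0.444·t) = 11.491.
0.444·t = ln(11.491) = 2.4415, so t = 2.4415/0.444 = 5.499.

5.50 days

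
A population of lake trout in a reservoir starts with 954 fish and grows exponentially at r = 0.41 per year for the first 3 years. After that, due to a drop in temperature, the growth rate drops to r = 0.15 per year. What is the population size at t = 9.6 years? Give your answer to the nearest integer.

Phase 1: N(3) = 954·e^(0.41×3) = 954·e^1.23 = 3263.85.
Phase 2 runs for 9.6 − 3 = 6.6 years at r = 0.15.
N(9.6) = 3263.85·e^(0.15×6.6) = 3263.85·e^0.99 = 8783.79.

8784 fish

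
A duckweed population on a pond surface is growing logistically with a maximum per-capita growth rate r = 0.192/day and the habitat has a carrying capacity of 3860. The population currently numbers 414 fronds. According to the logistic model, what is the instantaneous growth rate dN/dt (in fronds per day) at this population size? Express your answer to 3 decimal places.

dN/dt = rN(1 − N/K) = 0.192 × 414 × (1 − 414/3860).
1 − 414/3860 = 0.89275; dN/dt = 0.192 × 414 × 0.89275 = 70.963.

70.963 fronds per day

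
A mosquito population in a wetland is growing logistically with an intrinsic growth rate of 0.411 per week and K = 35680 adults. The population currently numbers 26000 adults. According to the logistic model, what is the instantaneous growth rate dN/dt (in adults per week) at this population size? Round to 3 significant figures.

dN/dt = rN(1 − N/K) = 0.411 × 26000 × (1 − 26000/35680).
1 − 26000/35680 = 0.2713; dN/dt = 0.411 × 26000 × 0.2713 = 2899.1.

2900 adults per week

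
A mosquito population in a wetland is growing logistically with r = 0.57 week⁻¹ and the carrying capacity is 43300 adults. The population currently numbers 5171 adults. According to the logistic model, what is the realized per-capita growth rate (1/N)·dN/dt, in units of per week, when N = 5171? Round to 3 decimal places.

0.502 per week

(1/N)·dN/dt = r(1 − N/K) = 0.57 × (1 − 5171/43300).
= 0.57 × 0.88058 = 0.50193.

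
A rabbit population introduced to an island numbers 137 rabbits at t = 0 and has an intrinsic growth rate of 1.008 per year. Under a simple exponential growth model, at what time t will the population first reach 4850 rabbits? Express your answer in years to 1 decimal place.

Set N₀·e^(rt) = 4850: e^(1.008·t) = 4850/137 = 35.401.
1.008·t = ln(35.401) = 3.5668, so t = 3.5668/1.008 = 3.5384.

3.5 years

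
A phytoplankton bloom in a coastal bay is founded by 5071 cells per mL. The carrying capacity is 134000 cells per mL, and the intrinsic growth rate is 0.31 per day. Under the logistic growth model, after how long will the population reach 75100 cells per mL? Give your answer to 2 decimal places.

A = (K − N₀)/N₀ = (134000 − 5071)/5071 = 25.425.
Solve 134000/(1 + 25.425·e^(−0.31t)) = 75100: 1 + 25.425·e^(−0.31t) = 1.7843, so e^(−0.31t) = 0.0308474.
−0.31·t = ln(0.0308474) = -3.4787, so t = 3.4787/0.31 = 11.222.

11.22 days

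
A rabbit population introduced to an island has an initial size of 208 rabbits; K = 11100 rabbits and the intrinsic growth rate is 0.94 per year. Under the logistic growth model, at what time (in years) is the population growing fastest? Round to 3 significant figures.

4.21 years

Logistic growth is fastest at N = K/2 = 5550.
A = (K − N₀)/N₀ = 52.365. Set K/(1 + A·e^(−rt)) = K/2 → A·e^(−rt) = 1.
e^(−0.94t) = 1/52.365 = 0.0190966, so t = ln(52.365)/0.94 = 3.9582/0.94 = 4.2109.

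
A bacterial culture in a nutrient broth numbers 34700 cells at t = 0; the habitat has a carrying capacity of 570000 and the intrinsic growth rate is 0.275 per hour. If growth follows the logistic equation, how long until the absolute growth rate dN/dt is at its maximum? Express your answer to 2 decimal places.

9.95 hours

Logistic growth is fastest at N = K/2 = 285000.
A = (K − N₀)/N₀ = 15.427. Set K/(1 + A·e^(−rt)) = K/2 → A·e^(−rt) = 1.
e^(−0.275t) = 1/15.427 = 0.0648235, so t = ln(15.427)/0.275 = 2.7361/0.275 = 9.9494.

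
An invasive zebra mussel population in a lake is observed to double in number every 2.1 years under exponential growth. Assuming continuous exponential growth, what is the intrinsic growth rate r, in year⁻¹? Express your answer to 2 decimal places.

r = ln(2)/t_d = 0.6931/2.1 = 0.33007.

0.33 per year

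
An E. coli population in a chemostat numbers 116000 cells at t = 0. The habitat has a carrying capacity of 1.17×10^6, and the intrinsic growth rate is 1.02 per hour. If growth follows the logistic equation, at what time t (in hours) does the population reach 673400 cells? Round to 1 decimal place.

2.5 hours

A = (K − N₀)/N₀ = (1.17×10^6 − 116000)/116000 = 9.0862.
Solve 1.17×10^6/(1 + 9.0862·e^(−1.02t)) = 673400: 1 + 9.0862·e^(−1.02t) = 1.7375, so e^(−1.02t) = 0.0811617.
−1.02·t = ln(0.0811617) = -2.5113, so t = 2.5113/1.02 = 2.4621.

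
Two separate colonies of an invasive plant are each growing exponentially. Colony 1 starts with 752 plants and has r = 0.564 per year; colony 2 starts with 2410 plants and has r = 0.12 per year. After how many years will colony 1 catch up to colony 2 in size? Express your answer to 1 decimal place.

2.6 years

Set 752·e^(0.564t) = 2410·e^(0.12t).
e^((0.564 − 0.12)t) = 2410/752 → e^(0.444·t) = 3.2048.
0.444·t = ln(3.2048) = 1.1646, so t = 1.1646/0.444 = 2.6231.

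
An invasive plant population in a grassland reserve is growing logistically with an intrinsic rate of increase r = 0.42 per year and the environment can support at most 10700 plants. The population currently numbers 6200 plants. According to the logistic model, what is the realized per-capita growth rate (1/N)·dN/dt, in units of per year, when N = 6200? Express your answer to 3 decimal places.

0.177 per year

(1/N)·dN/dt = r(1 − N/K) = 0.42 × (1 − 6200/10700).
= 0.42 × 0.42056 = 0.17664.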